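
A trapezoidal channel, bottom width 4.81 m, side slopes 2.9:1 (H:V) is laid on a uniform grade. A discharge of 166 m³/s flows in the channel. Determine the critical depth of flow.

y_c = 2.95 m

At critical depth, Q² T / (g A³) = 1, i.e. A³/T = Q²/g = 166²/9.81 = 2809.
At y = 3.64 m: A³/T = 6750 — too large.
At y = 2.33 m: A³/T = 1068 — too small.
At y = 2.95 m: A³/T = 2796 — ≈ 2809.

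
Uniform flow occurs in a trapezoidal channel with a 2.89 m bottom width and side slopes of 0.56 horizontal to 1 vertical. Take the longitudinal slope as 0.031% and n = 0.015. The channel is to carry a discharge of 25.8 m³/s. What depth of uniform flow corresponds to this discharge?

Manning's equation rearranged: A R^(2/3) = nQ / (1·√S) = 0.015 × 25.8 / (√0.00031) = 21.98.
Try y = 2.83 m: A R^(2/3) = 15.47 — low.
Try y = 4.37 m: A R^(2/3) = 34.6 — high.
Try y = 3.43 m: A R^(2/3) = 21.95 — close enough.

y_n = 3.43 m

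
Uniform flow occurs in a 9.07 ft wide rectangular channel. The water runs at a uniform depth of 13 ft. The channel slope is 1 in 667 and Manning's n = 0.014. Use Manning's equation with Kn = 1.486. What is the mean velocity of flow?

Flow area A = b·y = 9.07 × 13 = 117.9 ft². Wetted perimeter P = b + 2y = 9.07 + 2×13 = 35.07 ft.
Hydraulic radius R = A/P = 117.9/35.07 = 3.362 ft.
From Manning's equation, V = (1.486/n) R^(2/3) S^(1/2) = (1.486/0.014) × 3.362^(2/3) × 0.001499^(1/2) = 9.22 ft/s.

V = 9.22 ft/s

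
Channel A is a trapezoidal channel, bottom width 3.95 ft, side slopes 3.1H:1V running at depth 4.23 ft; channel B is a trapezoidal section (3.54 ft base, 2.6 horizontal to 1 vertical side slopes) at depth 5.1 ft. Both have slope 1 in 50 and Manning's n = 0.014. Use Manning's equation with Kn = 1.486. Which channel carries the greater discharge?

channel B

Channel A: With bottom width b = 3.95 ft and side slope z = 3.1: A = (b + zy)y = (3.95 + 3.1×4.23)×4.23 = 72.18 ft²; P = b + 2y√(1+z²) = 3.95 + 2×4.23×3.257 = 31.51 ft. Hydraulic radius R = A/P = 72.18/31.51 = 2.291 ft. Q_A = (1.486/0.014)·72.18·2.291^(2/3)·√0.02 = 1883 ft³/s.
Channel B: With bottom width b = 3.54 ft and side slope z = 2.6: A = (b + zy)y = (3.54 + 2.6×5.1)×5.1 = 85.68 ft²; P = b + 2y√(1+z²) = 3.54 + 2×5.1×2.786 = 31.95 ft. Hydraulic radius R = A/P = 85.68/31.95 = 2.681 ft. Q_B = (1.486/0.014)·85.68·2.681^(2/3)·√0.02 = 2482 ft³/s.
Q_A = 1883 ft³/s vs Q_B = 2482 ft³/s, so channel B carries more.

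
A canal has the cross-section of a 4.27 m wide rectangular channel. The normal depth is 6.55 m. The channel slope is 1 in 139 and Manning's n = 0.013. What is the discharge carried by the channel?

Flow area A = b·y = 4.27 × 6.55 = 27.97 m². Wetted perimeter P = b + 2y = 4.27 + 2×6.55 = 17.37 m.
Hydraulic radius R = A/P = 27.97/17.37 = 1.61 m.
Manning's equation: Q = (1/n) A R^(2/3) S^(1/2) = (1/0.013) × 27.97 × 1.61^(2/3) × 0.007194^(1/2) = 251 m³/s.

Q = 251 m³/s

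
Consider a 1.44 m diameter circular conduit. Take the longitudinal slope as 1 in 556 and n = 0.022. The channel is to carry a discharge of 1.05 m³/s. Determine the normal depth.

Manning's equation rearranged: A R^(2/3) = nQ / (1·√S) = 0.022 × 1.05 / (√0.001799) = 0.5447.
Trying y = 0.658 m: A R^(2/3) = 0.3527 — too small.
Trying y = 0.954 m: A R^(2/3) = 0.6404 — too large.
Trying y = 0.855 m: A R^(2/3) = 0.5449 — matches.

y_n = 0.855 m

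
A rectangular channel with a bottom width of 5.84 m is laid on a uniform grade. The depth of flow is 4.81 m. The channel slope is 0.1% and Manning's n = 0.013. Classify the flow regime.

subcritical

Flow area A = b·y = 5.84 × 4.81 = 28.09 m². Wetted perimeter P = b + 2y = 5.84 + 2×4.81 = 15.46 m.
Hydraulic radius R = A/P = 28.09/15.46 = 1.817 m.
V = (1/n) R^(2/3) √S = (1/0.013) × 1.817^(2/3) × √0.001 = 3.622 m/s. Hydraulic depth D_h = A/T = 28.09/5.84 = 4.81 m.
Froude number Fr = V/√(g·D_h) = 3.622/√(9.81×4.81) = 0.527, which is less than 1, so the flow is subcritical.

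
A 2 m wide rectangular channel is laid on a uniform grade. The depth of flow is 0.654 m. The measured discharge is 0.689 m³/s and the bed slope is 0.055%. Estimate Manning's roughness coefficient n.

n = 0.024

Flow area A = b·y = 2 × 0.654 = 1.308 m². Wetted perimeter P = b + 2y = 2 + 2×0.654 = 3.308 m.
Hydraulic radius R = A/P = 1.308/3.308 = 0.3954 m.
Rearranging Manning's equation: n = (1/Q) A R^(2/3) S^(1/2) = (1/0.689) × 1.308 × 0.3954^(2/3) × √0.00055 = 0.024.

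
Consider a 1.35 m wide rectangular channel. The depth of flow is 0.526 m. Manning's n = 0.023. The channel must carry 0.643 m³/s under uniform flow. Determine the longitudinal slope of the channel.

Flow area A = b·y = 1.35 × 0.526 = 0.7101 m². Wetted perimeter P = b + 2y = 1.35 + 2×0.526 = 2.402 m.
Hydraulic radius R = A/P = 0.7101/2.402 = 0.2956 m.
From Manning's equation, S = [nQ / (1 A R^(2/3))]² = [0.023 × 0.643 / (1 × 0.7101 × 0.2956^(2/3))]² = 0.0022.

S = 0.0022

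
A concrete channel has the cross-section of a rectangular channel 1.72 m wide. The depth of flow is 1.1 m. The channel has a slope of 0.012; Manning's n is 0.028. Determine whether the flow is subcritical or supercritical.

Flow area A = b·y = 1.72 × 1.1 = 1.892 m². Wetted perimeter P = b + 2y = 1.72 + 2×1.1 = 3.92 m.
Hydraulic radius R = A/P = 1.892/3.92 = 0.4827 m.
V = (1/n) R^(2/3) √S = (1/0.028) × 0.4827^(2/3) × √0.012 = 2.407 m/s. Hydraulic depth D_h = A/T = 1.892/1.72 = 1.1 m.
Froude number Fr = V/√(g·D_h) = 2.407/√(9.81×1.1) = 0.733, which is less than 1, so the flow is subcritical.

subcritical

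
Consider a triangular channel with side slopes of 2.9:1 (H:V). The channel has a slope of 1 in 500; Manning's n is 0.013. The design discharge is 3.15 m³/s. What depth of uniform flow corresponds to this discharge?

Manning's equation rearranged: A R^(2/3) = nQ / (1·√S) = 0.013 × 3.15 / (√0.002) = 0.9157.
At y = 0.847 m: A R^(2/3) = 1.13 — over.
At y = 0.701 m: A R^(2/3) = 0.6824 — short.
At y = 0.783 m: A R^(2/3) = 0.9165 — close enough.

y_n = 0.783 m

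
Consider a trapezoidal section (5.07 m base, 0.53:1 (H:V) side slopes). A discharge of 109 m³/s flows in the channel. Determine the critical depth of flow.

y_c = 3.21 m

At critical depth, Q² T / (g A³) = 1, i.e. A³/T = Q²/g = 109²/9.81 = 1211.
Try y = 3.64 m: A³/T = 1852 — too large.
Try y = 2.73 m: A³/T = 707.1 — too small.
Try y = 3.21 m: A³/T = 1212 — matches.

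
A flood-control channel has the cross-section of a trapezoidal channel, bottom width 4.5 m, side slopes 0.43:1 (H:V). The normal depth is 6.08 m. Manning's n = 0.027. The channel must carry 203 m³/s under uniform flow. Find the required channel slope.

With bottom width b = 4.5 m and side slope z = 0.43: A = (b + zy)y = (4.5 + 0.43×6.08)×6.08 = 43.26 m²; P = b + 2y√(1+z²) = 4.5 + 2×6.08×1.089 = 17.74 m.
Hydraulic radius R = A/P = 43.26/17.74 = 2.439 m.
From Manning's equation, S = [nQ / (1 A R^(2/3))]² = [0.027 × 203 / (1 × 43.26 × 2.439^(2/3))]² = 0.00489.

S = 0.00489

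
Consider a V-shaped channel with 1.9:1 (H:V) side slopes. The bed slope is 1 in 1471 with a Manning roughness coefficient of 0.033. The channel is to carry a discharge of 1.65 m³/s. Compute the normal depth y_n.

y_n = 1.27 m

Manning's equation rearranged: A R^(2/3) = nQ / (1·√S) = 0.033 × 1.65 / (√0.0006798) = 2.088.
At y = 1.6 m: A R^(2/3) = 3.864 — too large.
At y = 1.14 m: A R^(2/3) = 1.565 — too small.
At y = 1.27 m: A R^(2/3) = 2.087 — matches.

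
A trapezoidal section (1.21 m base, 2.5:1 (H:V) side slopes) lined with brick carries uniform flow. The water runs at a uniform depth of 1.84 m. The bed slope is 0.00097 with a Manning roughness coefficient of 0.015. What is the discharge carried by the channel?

Q = 21.6 m³/s

With bottom width b = 1.21 m and side slope z = 2.5: A = (b + zy)y = (1.21 + 2.5×1.84)×1.84 = 10.69 m²; P = b + 2y√(1+z²) = 1.21 + 2×1.84×2.693 = 11.12 m.
Hydraulic radius R = A/P = 10.69/11.12 = 0.9615 m.
Manning's equation: Q = (1/n) A R^(2/3) S^(1/2) = (1/0.015) × 10.69 × 0.9615^(2/3) × 0.00097^(1/2) = 21.6 m³/s.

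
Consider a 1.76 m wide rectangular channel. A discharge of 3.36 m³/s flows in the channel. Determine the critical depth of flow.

y_c = 0.719 m

For a rectangular channel, critical depth y_c = (q²/g)^(1/3) where q = Q/b = 3.36/1.76 = 1.909 m²/s.
So y_c = (1.909²/9.81)^(1/3) = 0.719 m.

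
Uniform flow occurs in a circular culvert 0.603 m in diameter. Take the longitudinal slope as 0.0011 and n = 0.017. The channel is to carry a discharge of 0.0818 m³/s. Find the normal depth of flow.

y_n = 0.308 m

Manning's equation rearranged: A R^(2/3) = nQ / (1·√S) = 0.017 × 0.0818 / (√0.0011) = 0.04193.
Try y = 0.34 m: A R^(2/3) = 0.04931 — high.
Try y = 0.308 m: A R^(2/3) = 0.04193 — close enough.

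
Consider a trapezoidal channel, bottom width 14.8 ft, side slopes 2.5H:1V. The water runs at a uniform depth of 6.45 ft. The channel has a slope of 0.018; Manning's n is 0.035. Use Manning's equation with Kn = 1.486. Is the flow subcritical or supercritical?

supercritical

With bottom width b = 14.8 ft and side slope z = 2.5: A = (b + zy)y = (14.8 + 2.5×6.45)×6.45 = 199.5 ft²; P = b + 2y√(1+z²) = 14.8 + 2×6.45×2.693 = 49.53 ft.
Hydraulic radius R = A/P = 199.5/49.53 = 4.027 ft.
V = (1.486/n) R^(2/3) √S = (1.486/0.035) × 4.027^(2/3) × √0.018 = 14.42 ft/s. Hydraulic depth D_h = A/T = 199.5/47.05 = 4.239 ft.
Froude number Fr = V/√(g·D_h) = 14.42/√(32.2×4.239) = 1.23, which is greater than 1, so the flow is supercritical.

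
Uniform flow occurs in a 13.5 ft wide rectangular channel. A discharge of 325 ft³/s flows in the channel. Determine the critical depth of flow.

For a rectangular channel, critical depth y_c = (q²/g)^(1/3) where q = Q/b = 325/13.5 = 24.07 ft²/s.
So y_c = (24.07²/32.2)^(1/3) = 2.62 ft.

y_c = 2.62 ft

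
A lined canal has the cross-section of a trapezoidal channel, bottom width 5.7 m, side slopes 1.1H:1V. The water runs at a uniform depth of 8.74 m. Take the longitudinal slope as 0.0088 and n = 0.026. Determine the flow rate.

Q = 1260 m³/s

With bottom width b = 5.7 m and side slope z = 1.1: A = (b + zy)y = (5.7 + 1.1×8.74)×8.74 = 133.8 m²; P = b + 2y√(1+z²) = 5.7 + 2×8.74×1.487 = 31.69 m.
Hydraulic radius R = A/P = 133.8/31.69 = 4.224 m.
Manning's equation: Q = (1/n) A R^(2/3) S^(1/2) = (1/0.026) × 133.8 × 4.224^(2/3) × 0.0088^(1/2) = 1260 m³/s.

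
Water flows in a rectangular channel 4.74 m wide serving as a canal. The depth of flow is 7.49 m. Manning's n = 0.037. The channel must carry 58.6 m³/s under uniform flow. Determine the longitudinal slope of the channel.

Flow area A = b·y = 4.74 × 7.49 = 35.5 m². Wetted perimeter P = b + 2y = 4.74 + 2×7.49 = 19.72 m.
Hydraulic radius R = A/P = 35.5/19.72 = 1.8 m.
From Manning's equation, S = [nQ / (1 A R^(2/3))]² = [0.037 × 58.6 / (1 × 35.5 × 1.8^(2/3))]² = 0.0017.

S = 0.0017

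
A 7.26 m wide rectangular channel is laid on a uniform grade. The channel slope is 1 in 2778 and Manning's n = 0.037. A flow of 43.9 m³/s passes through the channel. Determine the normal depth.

y_n = 6.67 m

Manning's equation rearranged: A R^(2/3) = nQ / (1·√S) = 0.037 × 43.9 / (√0.00036) = 85.61.
At y = 7.69 m: A R^(2/3) = 101.9 — over.
At y = 5.92 m: A R^(2/3) = 73.8 — short.
At y = 6.67 m: A R^(2/3) = 85.61 — matches.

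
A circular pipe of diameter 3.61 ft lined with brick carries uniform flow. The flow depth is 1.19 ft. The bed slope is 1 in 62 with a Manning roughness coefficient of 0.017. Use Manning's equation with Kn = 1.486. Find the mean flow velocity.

V = 8.47 ft/s

For a circular section of diameter D = 3.61 ft at depth y = 1.19 ft, the central angle is θ = 2 arccos(1 − 2y/D) = 2.446 rad. Then A = (D²/8)(θ − sin θ) = 2.941 ft² and P = Dθ/2 = 4.415 ft.
Hydraulic radius R = A/P = 2.941/4.415 = 0.6661 ft.
From Manning's equation, V = (1.486/n) R^(2/3) S^(1/2) = (1.486/0.017) × 0.6661^(2/3) × 0.01613^(1/2) = 8.47 ft/s.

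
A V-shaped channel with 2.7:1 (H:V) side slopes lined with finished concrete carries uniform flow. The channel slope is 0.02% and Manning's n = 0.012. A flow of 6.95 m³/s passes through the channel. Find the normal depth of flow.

y_n = 1.62 m

Manning's equation rearranged: A R^(2/3) = nQ / (1·√S) = 0.012 × 6.95 / (√0.0002) = 5.897.
Trying y = 1.3 m: A R^(2/3) = 3.28 — too small.
Trying y = 1.78 m: A R^(2/3) = 7.583 — too large.
Trying y = 1.62 m: A R^(2/3) = 5.899 — ≈ 5.897.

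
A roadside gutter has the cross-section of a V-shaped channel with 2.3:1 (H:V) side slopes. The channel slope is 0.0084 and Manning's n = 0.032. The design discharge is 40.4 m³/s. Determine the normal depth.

Manning's equation rearranged: A R^(2/3) = nQ / (1·√S) = 0.032 × 40.4 / (√0.0084) = 14.11.
Trying y = 1.72 m: A R^(2/3) = 5.808 — too small.
Trying y = 2.79 m: A R^(2/3) = 21.1 — too large.
Trying y = 2.4 m: A R^(2/3) = 14.12 — matches.

y_n = 2.4 m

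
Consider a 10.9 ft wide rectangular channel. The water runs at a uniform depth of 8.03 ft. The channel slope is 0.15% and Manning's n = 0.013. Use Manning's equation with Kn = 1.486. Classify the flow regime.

Flow area A = b·y = 10.9 × 8.03 = 87.53 ft². Wetted perimeter P = b + 2y = 10.9 + 2×8.03 = 26.96 ft.
Hydraulic radius R = A/P = 87.53/26.96 = 3.247 ft.
V = (1.486/n) R^(2/3) √S = (1.486/0.013) × 3.247^(2/3) × √0.0015 = 9.707 ft/s. Hydraulic depth D_h = A/T = 87.53/10.9 = 8.03 ft.
Froude number Fr = V/√(g·D_h) = 9.707/√(32.2×8.03) = 0.604, which is less than 1, so the flow is subcritical.

subcritical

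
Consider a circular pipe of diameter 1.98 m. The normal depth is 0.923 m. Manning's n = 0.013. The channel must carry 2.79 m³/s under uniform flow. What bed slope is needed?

S = 0.0018

For a circular section of diameter D = 1.98 m at depth y = 0.923 m, the central angle is θ = 2 arccos(1 − 2y/D) = 3.006 rad. Then A = (D²/8)(θ − sin θ) = 1.407 m² and P = Dθ/2 = 2.976 m.
Hydraulic radius R = A/P = 1.407/2.976 = 0.4728 m.
From Manning's equation, S = [nQ / (1 A R^(2/3))]² = [0.013 × 2.79 / (1 × 1.407 × 0.4728^(2/3))]² = 0.0018.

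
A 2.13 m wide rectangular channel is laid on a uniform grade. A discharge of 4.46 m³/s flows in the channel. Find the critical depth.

y_c = 0.765 m

For a rectangular channel, critical depth y_c = (q²/g)^(1/3) where q = Q/b = 4.46/2.13 = 2.094 m²/s.
So y_c = (2.094²/9.81)^(1/3) = 0.765 m.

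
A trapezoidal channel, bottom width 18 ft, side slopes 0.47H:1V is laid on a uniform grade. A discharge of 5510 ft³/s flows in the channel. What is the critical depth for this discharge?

At critical depth, Q² T / (g A³) = 1, i.e. A³/T = Q²/g = 5510²/32.2 = 942900.
Trying y = 10.5 ft: A³/T = 501100 — low.
Trying y = 12.7 ft: A³/T = 942200 — close enough.

y_c = 12.7 ft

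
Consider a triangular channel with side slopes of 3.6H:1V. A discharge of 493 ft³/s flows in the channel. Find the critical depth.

y_c = 4.1 ft

At critical depth, Q² T / (g A³) = 1, i.e. A³/T = Q²/g = 493²/32.2 = 7548.
Trying y = 2.98 ft: A³/T = 1523 — low.
Trying y = 4.1 ft: A³/T = 7507 — matches.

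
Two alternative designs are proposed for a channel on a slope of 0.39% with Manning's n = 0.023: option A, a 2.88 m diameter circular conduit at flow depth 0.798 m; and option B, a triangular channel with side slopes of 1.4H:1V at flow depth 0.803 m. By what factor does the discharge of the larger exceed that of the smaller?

2.05

Channel A: For a circular section of diameter D = 2.88 m at depth y = 0.798 m, the central angle is θ = 2 arccos(1 − 2y/D) = 2.217 rad. Then A = (D²/8)(θ − sin θ) = 1.471 m² and P = Dθ/2 = 3.193 m. Hydraulic radius R = A/P = 1.471/3.193 = 0.4608 m. Q_A = (1/0.023)·1.471·0.4608^(2/3)·√0.0039 = 2.384 m³/s.
Channel B: For a triangular section with side slope z = 1.4: A = zy² = 1.4×0.803² = 0.9027 m²; P = 2y√(1+z²) = 2×0.803×1.72 = 2.763 m. Hydraulic radius R = A/P = 0.9027/2.763 = 0.3267 m. Q_B = (1/0.023)·0.9027·0.3267^(2/3)·√0.0039 = 1.163 m³/s.
The larger discharge is 2.384 m³/s and the smaller is 1.163 m³/s; the ratio is 2.05.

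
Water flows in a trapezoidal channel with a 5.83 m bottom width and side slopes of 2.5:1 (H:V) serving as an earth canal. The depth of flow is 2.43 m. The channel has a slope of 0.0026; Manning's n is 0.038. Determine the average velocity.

With bottom width b = 5.83 m and side slope z = 2.5: A = (b + zy)y = (5.83 + 2.5×2.43)×2.43 = 28.93 m²; P = b + 2y√(1+z²) = 5.83 + 2×2.43×2.693 = 18.92 m.
Hydraulic radius R = A/P = 28.93/18.92 = 1.529 m.
From Manning's equation, V = (1/n) R^(2/3) S^(1/2) = (1/0.038) × 1.529^(2/3) × 0.0026^(1/2) = 1.78 m/s.

V = 1.78 m/s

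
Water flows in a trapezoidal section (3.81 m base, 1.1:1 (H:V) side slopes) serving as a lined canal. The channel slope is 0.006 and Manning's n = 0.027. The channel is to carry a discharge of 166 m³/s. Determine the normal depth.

y_n = 4.15 m

Manning's equation rearranged: A R^(2/3) = nQ / (1·√S) = 0.027 × 166 / (√0.006) = 57.86.
Trying y = 3.38 m: A R^(2/3) = 38.15 — short.
Trying y = 4.79 m: A R^(2/3) = 78.15 — over.
Trying y = 4.15 m: A R^(2/3) = 57.94 — ≈ 57.86.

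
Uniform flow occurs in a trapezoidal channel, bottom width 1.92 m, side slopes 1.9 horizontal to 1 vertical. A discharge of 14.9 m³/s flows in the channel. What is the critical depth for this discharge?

At critical depth, Q² T / (g A³) = 1, i.e. A³/T = Q²/g = 14.9²/9.81 = 22.63.
At y = 1.06 m: A³/T = 12.19 — short.
At y = 1.51 m: A³/T = 49.38 — over.
At y = 1.24 m: A³/T = 22.48 — matches.

y_c = 1.24 m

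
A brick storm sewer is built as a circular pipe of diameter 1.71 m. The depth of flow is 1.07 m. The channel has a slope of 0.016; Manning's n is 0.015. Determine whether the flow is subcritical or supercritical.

supercritical

For a circular section of diameter D = 1.71 m at depth y = 1.07 m, the central angle is θ = 2 arccos(1 − 2y/D) = 3.65 rad. Then A = (D²/8)(θ − sin θ) = 1.512 m² and P = Dθ/2 = 3.121 m.
Hydraulic radius R = A/P = 1.512/3.121 = 0.4845 m.
V = (1/n) R^(2/3) √S = (1/0.015) × 0.4845^(2/3) × √0.016 = 5.202 m/s. Hydraulic depth D_h = A/T = 1.512/1.655 = 0.9136 m.
Froude number Fr = V/√(g·D_h) = 5.202/√(9.81×0.9136) = 1.74, which is greater than 1, so the flow is supercritical.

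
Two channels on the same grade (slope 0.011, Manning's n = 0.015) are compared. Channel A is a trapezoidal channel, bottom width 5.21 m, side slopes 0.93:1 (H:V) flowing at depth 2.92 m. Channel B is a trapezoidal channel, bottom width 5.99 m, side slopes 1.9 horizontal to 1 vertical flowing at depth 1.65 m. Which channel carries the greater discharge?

channel A

Channel A: With bottom width b = 5.21 m and side slope z = 0.93: A = (b + zy)y = (5.21 + 0.93×2.92)×2.92 = 23.14 m²; P = b + 2y√(1+z²) = 5.21 + 2×2.92×1.366 = 13.19 m. Hydraulic radius R = A/P = 23.14/13.19 = 1.755 m. Q_A = (1/0.015)·23.14·1.755^(2/3)·√0.011 = 235.5 m³/s.
Channel B: With bottom width b = 5.99 m and side slope z = 1.9: A = (b + zy)y = (5.99 + 1.9×1.65)×1.65 = 15.06 m²; P = b + 2y√(1+z²) = 5.99 + 2×1.65×2.147 = 13.08 m. Hydraulic radius R = A/P = 15.06/13.08 = 1.151 m. Q_B = (1/0.015)·15.06·1.151^(2/3)·√0.011 = 115.7 m³/s.
Q_A = 235.5 m³/s vs Q_B = 115.7 m³/s, so channel A carries more.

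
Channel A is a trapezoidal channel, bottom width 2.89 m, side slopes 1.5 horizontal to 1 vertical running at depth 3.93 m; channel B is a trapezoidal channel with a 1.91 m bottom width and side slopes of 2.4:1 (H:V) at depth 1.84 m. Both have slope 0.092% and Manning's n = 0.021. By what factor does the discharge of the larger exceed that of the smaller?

Channel A: With bottom width b = 2.89 m and side slope z = 1.5: A = (b + zy)y = (2.89 + 1.5×3.93)×3.93 = 34.53 m²; P = b + 2y√(1+z²) = 2.89 + 2×3.93×1.803 = 17.06 m. Hydraulic radius R = A/P = 34.53/17.06 = 2.024 m. Q_A = (1/0.021)·34.53·2.024^(2/3)·√0.00092 = 79.78 m³/s.
Channel B: With bottom width b = 1.91 m and side slope z = 2.4: A = (b + zy)y = (1.91 + 2.4×1.84)×1.84 = 11.64 m²; P = b + 2y√(1+z²) = 1.91 + 2×1.84×2.6 = 11.48 m. Hydraulic radius R = A/P = 11.64/11.48 = 1.014 m. Q_B = (1/0.021)·11.64·1.014^(2/3)·√0.00092 = 16.97 m³/s.
The larger discharge is 79.78 m³/s and the smaller is 16.97 m³/s; the ratio is 4.7.

4.7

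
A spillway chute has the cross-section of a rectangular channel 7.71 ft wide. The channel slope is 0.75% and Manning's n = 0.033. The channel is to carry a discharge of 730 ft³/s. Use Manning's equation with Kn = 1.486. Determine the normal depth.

y_n = 11.9 ft

Manning's equation rearranged: A R^(2/3) = nQ / (1.486·√S) = 0.033 × 730 / (1.486 × √0.0075) = 187.2.
Try y = 8.74 ft: A R^(2/3) = 129.9 — low.
Try y = 14 ft: A R^(2/3) = 225.7 — high.
Try y = 11.9 ft: A R^(2/3) = 187.1 — ≈ 187.2.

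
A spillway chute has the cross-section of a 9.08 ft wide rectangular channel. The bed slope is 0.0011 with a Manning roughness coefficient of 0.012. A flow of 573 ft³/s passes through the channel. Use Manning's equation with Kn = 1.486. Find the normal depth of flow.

Manning's equation rearranged: A R^(2/3) = nQ / (1.486·√S) = 0.012 × 573 / (1.486 × √0.0011) = 139.5.
At y = 6.71 ft: A R^(2/3) = 118.4 — too small.
At y = 8.63 ft: A R^(2/3) = 162.1 — too large.
At y = 7.65 ft: A R^(2/3) = 139.6 — close enough.

y_n = 7.65 ft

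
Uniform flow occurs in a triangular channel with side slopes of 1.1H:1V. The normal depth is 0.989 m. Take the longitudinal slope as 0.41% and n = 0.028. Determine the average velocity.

For a triangular section with side slope z = 1.1: A = zy² = 1.1×0.989² = 1.076 m²; P = 2y√(1+z²) = 2×0.989×1.487 = 2.941 m.
Hydraulic radius R = A/P = 1.076/2.941 = 0.3659 m.
From Manning's equation, V = (1/n) R^(2/3) S^(1/2) = (1/0.028) × 0.3659^(2/3) × 0.0041^(1/2) = 1.17 m/s.

V = 1.17 m/s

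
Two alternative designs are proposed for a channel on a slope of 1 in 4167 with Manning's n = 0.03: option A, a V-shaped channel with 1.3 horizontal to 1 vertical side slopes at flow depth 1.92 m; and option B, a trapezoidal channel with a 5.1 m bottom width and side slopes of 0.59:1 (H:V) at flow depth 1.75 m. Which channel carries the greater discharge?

Channel A: For a triangular section with side slope z = 1.3: A = zy² = 1.3×1.92² = 4.792 m²; P = 2y√(1+z²) = 2×1.92×1.64 = 6.298 m. Hydraulic radius R = A/P = 4.792/6.298 = 0.7609 m. Q_A = (1/0.03)·4.792·0.7609^(2/3)·√0.00024 = 2.063 m³/s.
Channel B: With bottom width b = 5.1 m and side slope z = 0.59: A = (b + zy)y = (5.1 + 0.59×1.75)×1.75 = 10.73 m²; P = b + 2y√(1+z²) = 5.1 + 2×1.75×1.161 = 9.164 m. Hydraulic radius R = A/P = 10.73/9.164 = 1.171 m. Q_B = (1/0.03)·10.73·1.171^(2/3)·√0.00024 = 6.157 m³/s.
Q_A = 2.063 m³/s vs Q_B = 6.157 m³/s, so channel B carries more.

channel B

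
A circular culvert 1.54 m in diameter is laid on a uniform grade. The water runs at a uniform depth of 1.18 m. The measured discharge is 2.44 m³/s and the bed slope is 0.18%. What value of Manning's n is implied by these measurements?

For a circular section of diameter D = 1.54 m at depth y = 1.18 m, the central angle is θ = 2 arccos(1 − 2y/D) = 4.265 rad. Then A = (D²/8)(θ − sin θ) = 1.531 m² and P = Dθ/2 = 3.284 m.
Hydraulic radius R = A/P = 1.531/3.284 = 0.4664 m.
Rearranging Manning's equation: n = (1/Q) A R^(2/3) S^(1/2) = (1/2.44) × 1.531 × 0.4664^(2/3) × √0.0018 = 0.016.

n = 0.016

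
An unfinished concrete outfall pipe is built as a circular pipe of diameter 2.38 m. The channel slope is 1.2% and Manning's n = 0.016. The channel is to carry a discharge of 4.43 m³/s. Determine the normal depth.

y_n = 0.732 m

Manning's equation rearranged: A R^(2/3) = nQ / (1·√S) = 0.016 × 4.43 / (√0.012) = 0.647.
Trying y = 0.506 m: A R^(2/3) = 0.3118 — too small.
Trying y = 0.844 m: A R^(2/3) = 0.8482 — too large.
Trying y = 0.732 m: A R^(2/3) = 0.6467 — close enough.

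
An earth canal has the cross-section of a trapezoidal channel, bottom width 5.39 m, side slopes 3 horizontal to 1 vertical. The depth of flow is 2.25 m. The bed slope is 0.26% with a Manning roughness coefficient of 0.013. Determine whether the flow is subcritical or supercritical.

supercritical

With bottom width b = 5.39 m and side slope z = 3: A = (b + zy)y = (5.39 + 3×2.25)×2.25 = 27.32 m²; P = b + 2y√(1+z²) = 5.39 + 2×2.25×3.162 = 19.62 m.
Hydraulic radius R = A/P = 27.32/19.62 = 1.392 m.
V = (1/n) R^(2/3) √S = (1/0.013) × 1.392^(2/3) × √0.0026 = 4.89 m/s. Hydraulic depth D_h = A/T = 27.32/18.89 = 1.446 m.
Froude number Fr = V/√(g·D_h) = 4.89/√(9.81×1.446) = 1.3, which is greater than 1, so the flow is supercritical.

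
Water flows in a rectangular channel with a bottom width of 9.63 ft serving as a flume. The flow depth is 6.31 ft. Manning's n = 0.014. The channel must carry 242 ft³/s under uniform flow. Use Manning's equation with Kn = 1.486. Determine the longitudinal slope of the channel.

Flow area A = b·y = 9.63 × 6.31 = 60.77 ft². Wetted perimeter P = b + 2y = 9.63 + 2×6.31 = 22.25 ft.
Hydraulic radius R = A/P = 60.77/22.25 = 2.731 ft.
From Manning's equation, S = [nQ / (1.486 A R^(2/3))]² = [0.014 × 242 / (1.486 × 60.77 × 2.731^(2/3))]² = 0.000369.

S = 0.000369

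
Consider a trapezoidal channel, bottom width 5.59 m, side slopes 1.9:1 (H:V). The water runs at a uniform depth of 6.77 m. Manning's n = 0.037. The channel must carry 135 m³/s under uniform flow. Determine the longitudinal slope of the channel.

S = 0.000289

With bottom width b = 5.59 m and side slope z = 1.9: A = (b + zy)y = (5.59 + 1.9×6.77)×6.77 = 124.9 m²; P = b + 2y√(1+z²) = 5.59 + 2×6.77×2.147 = 34.66 m.
Hydraulic radius R = A/P = 124.9/34.66 = 3.604 m.
From Manning's equation, S = [nQ / (1 A R^(2/3))]² = [0.037 × 135 / (1 × 124.9 × 3.604^(2/3))]² = 0.000289.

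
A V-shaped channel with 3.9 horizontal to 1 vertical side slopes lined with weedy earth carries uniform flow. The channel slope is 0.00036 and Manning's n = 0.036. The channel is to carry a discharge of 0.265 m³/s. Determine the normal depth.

Manning's equation rearranged: A R^(2/3) = nQ / (1·√S) = 0.036 × 0.265 / (√0.00036) = 0.5028.
Trying y = 0.656 m: A R^(2/3) = 0.7815 — too large.
Trying y = 0.556 m: A R^(2/3) = 0.5028 — matches.

y_n = 0.556 m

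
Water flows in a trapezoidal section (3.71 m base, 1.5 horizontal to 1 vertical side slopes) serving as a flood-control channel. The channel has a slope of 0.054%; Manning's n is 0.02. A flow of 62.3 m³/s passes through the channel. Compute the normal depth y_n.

Manning's equation rearranged: A R^(2/3) = nQ / (1·√S) = 0.02 × 62.3 / (√0.00054) = 53.62.
Try y = 4.52 m: A R^(2/3) = 84.28 — high.
Try y = 2.82 m: A R^(2/3) = 30.8 — low.
Try y = 3.67 m: A R^(2/3) = 53.61 — matches.

y_n = 3.67 m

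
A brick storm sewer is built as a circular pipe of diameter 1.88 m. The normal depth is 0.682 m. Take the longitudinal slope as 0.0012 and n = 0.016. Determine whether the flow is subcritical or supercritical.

For a circular section of diameter D = 1.88 m at depth y = 0.682 m, the central angle is θ = 2 arccos(1 − 2y/D) = 2.586 rad. Then A = (D²/8)(θ − sin θ) = 0.9091 m² and P = Dθ/2 = 2.43 m.
Hydraulic radius R = A/P = 0.9091/2.43 = 0.374 m.
V = (1/n) R^(2/3) √S = (1/0.016) × 0.374^(2/3) × √0.0012 = 1.124 m/s. Hydraulic depth D_h = A/T = 0.9091/1.808 = 0.5029 m.
Froude number Fr = V/√(g·D_h) = 1.124/√(9.81×0.5029) = 0.506, which is less than 1, so the flow is subcritical.

subcritical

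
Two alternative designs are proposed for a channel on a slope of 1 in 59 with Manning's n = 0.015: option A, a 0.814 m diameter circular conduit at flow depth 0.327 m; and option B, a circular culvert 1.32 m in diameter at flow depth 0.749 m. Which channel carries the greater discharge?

Channel A: For a circular section of diameter D = 0.814 m at depth y = 0.327 m, the central angle is θ = 2 arccos(1 − 2y/D) = 2.746 rad. Then A = (D²/8)(θ − sin θ) = 0.1955 m² and P = Dθ/2 = 1.118 m. Hydraulic radius R = A/P = 0.1955/1.118 = 0.1749 m. Q_A = (1/0.015)·0.1955·0.1749^(2/3)·√0.01695 = 0.5307 m³/s.
Channel B: For a circular section of diameter D = 1.32 m at depth y = 0.749 m, the central angle is θ = 2 arccos(1 − 2y/D) = 3.412 rad. Then A = (D²/8)(θ − sin θ) = 0.8014 m² and P = Dθ/2 = 2.252 m. Hydraulic radius R = A/P = 0.8014/2.252 = 0.3558 m. Q_B = (1/0.015)·0.8014·0.3558^(2/3)·√0.01695 = 3.493 m³/s.
Q_A = 0.5307 m³/s vs Q_B = 3.493 m³/s, so channel B carries more.

channel B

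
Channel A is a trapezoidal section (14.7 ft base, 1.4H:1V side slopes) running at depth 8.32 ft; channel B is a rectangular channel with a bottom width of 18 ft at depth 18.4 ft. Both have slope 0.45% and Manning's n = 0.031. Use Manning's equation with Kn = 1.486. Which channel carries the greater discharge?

Channel A: With bottom width b = 14.7 ft and side slope z = 1.4: A = (b + zy)y = (14.7 + 1.4×8.32)×8.32 = 219.2 ft²; P = b + 2y√(1+z²) = 14.7 + 2×8.32×1.72 = 43.33 ft. Hydraulic radius R = A/P = 219.2/43.33 = 5.059 ft. Q_A = (1.486/0.031)·219.2·5.059^(2/3)·√0.0045 = 2077 ft³/s.
Channel B: Flow area A = b·y = 18 × 18.4 = 331.2 ft². Wetted perimeter P = b + 2y = 18 + 2×18.4 = 54.8 ft. Hydraulic radius R = A/P = 331.2/54.8 = 6.044 ft. Q_B = (1.486/0.031)·331.2·6.044^(2/3)·√0.0045 = 3534 ft³/s.
Q_A = 2077 ft³/s vs Q_B = 3534 ft³/s, so channel B carries more.

channel B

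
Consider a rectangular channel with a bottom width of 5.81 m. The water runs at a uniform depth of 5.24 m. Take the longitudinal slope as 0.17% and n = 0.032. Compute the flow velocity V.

V = 1.95 m/s

Flow area A = b·y = 5.81 × 5.24 = 30.44 m². Wetted perimeter P = b + 2y = 5.81 + 2×5.24 = 16.29 m.
Hydraulic radius R = A/P = 30.44/16.29 = 1.869 m.
From Manning's equation, V = (1/n) R^(2/3) S^(1/2) = (1/0.032) × 1.869^(2/3) × 0.0017^(1/2) = 1.95 m/s.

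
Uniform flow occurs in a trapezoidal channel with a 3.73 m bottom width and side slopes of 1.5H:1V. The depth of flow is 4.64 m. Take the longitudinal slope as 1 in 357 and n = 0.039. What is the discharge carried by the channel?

Q = 121 m³/s

With bottom width b = 3.73 m and side slope z = 1.5: A = (b + zy)y = (3.73 + 1.5×4.64)×4.64 = 49.6 m²; P = b + 2y√(1+z²) = 3.73 + 2×4.64×1.803 = 20.46 m.
Hydraulic radius R = A/P = 49.6/20.46 = 2.424 m.
Manning's equation: Q = (1/n) A R^(2/3) S^(1/2) = (1/0.039) × 49.6 × 2.424^(2/3) × 0.002801^(1/2) = 121 m³/s.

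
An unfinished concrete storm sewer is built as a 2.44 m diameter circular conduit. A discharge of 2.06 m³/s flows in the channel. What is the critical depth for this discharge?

y_c = 0.639 m

At critical depth, Q² T / (g A³) = 1, i.e. A³/T = Q²/g = 2.06²/9.81 = 0.4326.
Trying y = 0.436 m: A³/T = 0.09717 — too small.
Trying y = 0.713 m: A³/T = 0.6632 — too large.
Trying y = 0.639 m: A³/T = 0.4332 — close enough.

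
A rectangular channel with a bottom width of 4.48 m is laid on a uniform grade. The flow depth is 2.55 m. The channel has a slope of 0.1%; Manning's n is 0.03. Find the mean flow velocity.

Flow area A = b·y = 4.48 × 2.55 = 11.42 m². Wetted perimeter P = b + 2y = 4.48 + 2×2.55 = 9.58 m.
Hydraulic radius R = A/P = 11.42/9.58 = 1.192 m.
From Manning's equation, V = (1/n) R^(2/3) S^(1/2) = (1/0.03) × 1.192^(2/3) × 0.001^(1/2) = 1.19 m/s.

V = 1.19 m/s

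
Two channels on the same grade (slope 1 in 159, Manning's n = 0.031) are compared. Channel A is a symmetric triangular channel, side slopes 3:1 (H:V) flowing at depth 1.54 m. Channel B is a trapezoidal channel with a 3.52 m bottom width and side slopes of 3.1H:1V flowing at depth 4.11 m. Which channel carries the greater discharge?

Channel A: For a triangular section with side slope z = 3: A = zy² = 3×1.54² = 7.115 m²; P = 2y√(1+z²) = 2×1.54×3.162 = 9.74 m. Hydraulic radius R = A/P = 7.115/9.74 = 0.7305 m. Q_A = (1/0.031)·7.115·0.7305^(2/3)·√0.006289 = 14.76 m³/s.
Channel B: With bottom width b = 3.52 m and side slope z = 3.1: A = (b + zy)y = (3.52 + 3.1×4.11)×4.11 = 66.83 m²; P = b + 2y√(1+z²) = 3.52 + 2×4.11×3.257 = 30.3 m. Hydraulic radius R = A/P = 66.83/30.3 = 2.206 m. Q_B = (1/0.031)·66.83·2.206^(2/3)·√0.006289 = 289.7 m³/s.
Q_A = 14.76 m³/s vs Q_B = 289.7 m³/s, so channel B carries more.

channel B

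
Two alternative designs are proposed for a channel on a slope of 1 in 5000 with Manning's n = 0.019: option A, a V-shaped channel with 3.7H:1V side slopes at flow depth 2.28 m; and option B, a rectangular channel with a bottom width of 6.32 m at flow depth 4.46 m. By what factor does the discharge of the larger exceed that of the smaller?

2.07

Channel A: For a triangular section with side slope z = 3.7: A = zy² = 3.7×2.28² = 19.23 m²; P = 2y√(1+z²) = 2×2.28×3.833 = 17.48 m. Hydraulic radius R = A/P = 19.23/17.48 = 1.101 m. Q_A = (1/0.019)·19.23·1.101^(2/3)·√0.0002 = 15.26 m³/s.
Channel B: Flow area A = b·y = 6.32 × 4.46 = 28.19 m². Wetted perimeter P = b + 2y = 6.32 + 2×4.46 = 15.24 m. Hydraulic radius R = A/P = 28.19/15.24 = 1.85 m. Q_B = (1/0.019)·28.19·1.85^(2/3)·√0.0002 = 31.61 m³/s.
The larger discharge is 31.61 m³/s and the smaller is 15.26 m³/s; the ratio is 2.07.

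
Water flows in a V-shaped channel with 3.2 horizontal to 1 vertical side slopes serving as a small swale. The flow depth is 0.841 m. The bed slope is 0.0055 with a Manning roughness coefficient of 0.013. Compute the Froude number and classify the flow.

supercritical

For a triangular section with side slope z = 3.2: A = zy² = 3.2×0.841² = 2.263 m²; P = 2y√(1+z²) = 2×0.841×3.353 = 5.639 m.
Hydraulic radius R = A/P = 2.263/5.639 = 0.4014 m.
V = (1/n) R^(2/3) √S = (1/0.013) × 0.4014^(2/3) × √0.0055 = 3.104 m/s. Hydraulic depth D_h = A/T = 2.263/5.382 = 0.4205 m.
Froude number Fr = V/√(g·D_h) = 3.104/√(9.81×0.4205) = 1.53, which is greater than 1, so the flow is supercritical.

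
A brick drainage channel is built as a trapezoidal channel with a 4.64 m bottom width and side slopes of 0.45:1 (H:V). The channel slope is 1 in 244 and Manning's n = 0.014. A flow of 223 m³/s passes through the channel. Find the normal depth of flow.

y_n = 4.51 m

Manning's equation rearranged: A R^(2/3) = nQ / (1·√S) = 0.014 × 223 / (√0.004098) = 48.77.
Try y = 3.48 m: A R^(2/3) = 31.48 — too small.
Try y = 5.62 m: A R^(2/3) = 71.72 — too large.
Try y = 4.51 m: A R^(2/3) = 48.86 — ≈ 48.77.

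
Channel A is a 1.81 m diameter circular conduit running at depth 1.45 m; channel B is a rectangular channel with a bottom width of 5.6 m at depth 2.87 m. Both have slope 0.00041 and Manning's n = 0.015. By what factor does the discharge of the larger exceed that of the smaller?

13.7

Channel A: For a circular section of diameter D = 1.81 m at depth y = 1.45 m, the central angle is θ = 2 arccos(1 − 2y/D) = 4.434 rad. Then A = (D²/8)(θ − sin θ) = 2.21 m² and P = Dθ/2 = 4.013 m. Hydraulic radius R = A/P = 2.21/4.013 = 0.5506 m. Q_A = (1/0.015)·2.21·0.5506^(2/3)·√0.00041 = 2.004 m³/s.
Channel B: Flow area A = b·y = 5.6 × 2.87 = 16.07 m². Wetted perimeter P = b + 2y = 5.6 + 2×2.87 = 11.34 m. Hydraulic radius R = A/P = 16.07/11.34 = 1.417 m. Q_B = (1/0.015)·16.07·1.417^(2/3)·√0.00041 = 27.37 m³/s.
The larger discharge is 27.37 m³/s and the smaller is 2.004 m³/s; the ratio is 13.7.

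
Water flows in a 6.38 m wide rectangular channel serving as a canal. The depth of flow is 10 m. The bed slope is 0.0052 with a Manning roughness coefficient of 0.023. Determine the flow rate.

Flow area A = b·y = 6.38 × 10 = 63.8 m². Wetted perimeter P = b + 2y = 6.38 + 2×10 = 26.38 m.
Hydraulic radius R = A/P = 63.8/26.38 = 2.418 m.
Manning's equation: Q = (1/n) A R^(2/3) S^(1/2) = (1/0.023) × 63.8 × 2.418^(2/3) × 0.0052^(1/2) = 360 m³/s.

Q = 360 m³/s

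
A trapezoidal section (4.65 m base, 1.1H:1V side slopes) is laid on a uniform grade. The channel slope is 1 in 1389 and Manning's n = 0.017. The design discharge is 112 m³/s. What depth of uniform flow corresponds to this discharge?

Manning's equation rearranged: A R^(2/3) = nQ / (1·√S) = 0.017 × 112 / (√0.0007199) = 70.96.
Trying y = 4.88 m: A R^(2/3) = 91.29 — too large.
Trying y = 3.22 m: A R^(2/3) = 39.82 — too small.
Trying y = 4.31 m: A R^(2/3) = 70.88 — ≈ 70.96.

y_n = 4.31 m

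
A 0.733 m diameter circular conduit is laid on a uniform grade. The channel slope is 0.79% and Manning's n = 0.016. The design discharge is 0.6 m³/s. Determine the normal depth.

y_n = 0.493 m

Manning's equation rearranged: A R^(2/3) = nQ / (1·√S) = 0.016 × 0.6 / (√0.0079) = 0.108.
At y = 0.353 m: A R^(2/3) = 0.06384 — low.
At y = 0.493 m: A R^(2/3) = 0.108 — ≈ 0.108.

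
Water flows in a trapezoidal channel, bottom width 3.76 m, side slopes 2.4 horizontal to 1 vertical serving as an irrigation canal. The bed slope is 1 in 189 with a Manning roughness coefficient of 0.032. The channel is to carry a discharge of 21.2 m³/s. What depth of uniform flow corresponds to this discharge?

y_n = 1.4 m

Manning's equation rearranged: A R^(2/3) = nQ / (1·√S) = 0.032 × 21.2 / (√0.005291) = 9.326.
At y = 1.03 m: A R^(2/3) = 5.08 — low.
At y = 1.71 m: A R^(2/3) = 14.01 — high.
At y = 1.4 m: A R^(2/3) = 9.312 — matches.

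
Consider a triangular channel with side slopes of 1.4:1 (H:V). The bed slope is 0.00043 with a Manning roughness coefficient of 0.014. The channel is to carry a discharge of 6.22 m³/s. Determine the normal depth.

y_n = 1.89 m

Manning's equation rearranged: A R^(2/3) = nQ / (1·√S) = 0.014 × 6.22 / (√0.00043) = 4.199.
At y = 1.55 m: A R^(2/3) = 2.474 — too small.
At y = 1.89 m: A R^(2/3) = 4.198 — matches.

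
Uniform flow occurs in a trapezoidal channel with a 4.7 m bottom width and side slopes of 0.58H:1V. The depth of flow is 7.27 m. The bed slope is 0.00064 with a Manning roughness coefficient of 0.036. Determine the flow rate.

With bottom width b = 4.7 m and side slope z = 0.58: A = (b + zy)y = (4.7 + 0.58×7.27)×7.27 = 64.82 m²; P = b + 2y√(1+z²) = 4.7 + 2×7.27×1.156 = 21.51 m.
Hydraulic radius R = A/P = 64.82/21.51 = 3.014 m.
Manning's equation: Q = (1/n) A R^(2/3) S^(1/2) = (1/0.036) × 64.82 × 3.014^(2/3) × 0.00064^(1/2) = 95 m³/s.

Q = 95 m³/s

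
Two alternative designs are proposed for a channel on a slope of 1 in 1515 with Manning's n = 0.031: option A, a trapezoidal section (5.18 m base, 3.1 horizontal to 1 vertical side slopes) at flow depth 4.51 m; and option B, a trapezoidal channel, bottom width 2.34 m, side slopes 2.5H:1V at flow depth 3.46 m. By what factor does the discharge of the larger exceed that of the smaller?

Channel A: With bottom width b = 5.18 m and side slope z = 3.1: A = (b + zy)y = (5.18 + 3.1×4.51)×4.51 = 86.42 m²; P = b + 2y√(1+z²) = 5.18 + 2×4.51×3.257 = 34.56 m. Hydraulic radius R = A/P = 86.42/34.56 = 2.5 m. Q_A = (1/0.031)·86.42·2.5^(2/3)·√0.0006601 = 131.9 m³/s.
Channel B: With bottom width b = 2.34 m and side slope z = 2.5: A = (b + zy)y = (2.34 + 2.5×3.46)×3.46 = 38.03 m²; P = b + 2y√(1+z²) = 2.34 + 2×3.46×2.693 = 20.97 m. Hydraulic radius R = A/P = 38.03/20.97 = 1.813 m. Q_B = (1/0.031)·38.03·1.813^(2/3)·√0.0006601 = 46.86 m³/s.
The larger discharge is 131.9 m³/s and the smaller is 46.86 m³/s; the ratio is 2.82.

2.82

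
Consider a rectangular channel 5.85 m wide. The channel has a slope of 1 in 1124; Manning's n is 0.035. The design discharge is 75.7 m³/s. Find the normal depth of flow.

Manning's equation rearranged: A R^(2/3) = nQ / (1·√S) = 0.035 × 75.7 / (√0.0008897) = 88.83.
Try y = 11.1 m: A R^(2/3) = 113.6 — too large.
Try y = 6.31 m: A R^(2/3) = 58.57 — too small.
Try y = 8.96 m: A R^(2/3) = 88.8 — close enough.

y_n = 8.96 m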